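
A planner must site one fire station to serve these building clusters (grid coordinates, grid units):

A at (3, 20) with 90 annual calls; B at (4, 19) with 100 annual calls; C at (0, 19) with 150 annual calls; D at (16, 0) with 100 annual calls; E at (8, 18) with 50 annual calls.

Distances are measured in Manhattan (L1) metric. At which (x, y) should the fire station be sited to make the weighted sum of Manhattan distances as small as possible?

Manhattan distance separates: Σwᵢ(|x−xᵢ|+|y−yᵢ|) = Σwᵢ|x−xᵢ| + Σwᵢ|y−yᵢ|, so x and y are optimised independently as 1-D weighted medians.
Total weight W = 490; half = 245.
x-coordinate, sorted with cumulative weight:
  x=0 (C, w=150) cum 150
  x=3 (A, w=90) cum 240
  x=4 (B, w=100) cum 340  ← median
  x=8 (E, w=50) cum 390
  x=16 (D, w=100) cum 490
⇒ x* = 4
y-coordinate, sorted with cumulative weight:
  y=0 (D, w=100) cum 100
  y=18 (E, w=50) cum 150
  y=19 (B, w=100) cum 250  ← median
  y=19 (C, w=150) cum 400
  y=20 (A, w=90) cum 490
⇒ y* = 19

(4, 19)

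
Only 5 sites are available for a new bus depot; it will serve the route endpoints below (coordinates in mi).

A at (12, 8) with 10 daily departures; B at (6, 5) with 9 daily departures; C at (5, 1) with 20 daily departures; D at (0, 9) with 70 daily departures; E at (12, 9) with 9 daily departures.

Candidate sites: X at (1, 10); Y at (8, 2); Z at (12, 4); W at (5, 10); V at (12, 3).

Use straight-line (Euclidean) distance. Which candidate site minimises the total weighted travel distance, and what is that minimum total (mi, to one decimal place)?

X, total 570.8 mi

Total weighted distance at each candidate:
  X (1, 10): total = 570.8
  Y (8, 2): total = 984.5
  Z (12, 4): total = 1202.1
  W (5, 10): total = 719.3
  V (12, 3): total = 1245.7
Minimum is at X with total 570.8 mi.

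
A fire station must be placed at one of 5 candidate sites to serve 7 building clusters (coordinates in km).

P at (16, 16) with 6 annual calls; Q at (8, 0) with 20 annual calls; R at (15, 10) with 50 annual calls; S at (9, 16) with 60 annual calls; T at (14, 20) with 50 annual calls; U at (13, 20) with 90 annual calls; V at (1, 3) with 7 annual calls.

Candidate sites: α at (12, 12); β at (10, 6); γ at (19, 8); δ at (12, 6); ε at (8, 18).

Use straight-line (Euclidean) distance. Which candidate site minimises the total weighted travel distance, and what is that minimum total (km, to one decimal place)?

Total weighted distance at each candidate:
  α (12, 12): total = 2004.6
  β (10, 6): total = 3202.6
  γ (19, 8): total = 3303.5
  δ (12, 6): total = 3135.4
  ε (8, 18): total = 1991.9
Minimum is at ε with total 1991.9 km.

ε, total 1991.9 km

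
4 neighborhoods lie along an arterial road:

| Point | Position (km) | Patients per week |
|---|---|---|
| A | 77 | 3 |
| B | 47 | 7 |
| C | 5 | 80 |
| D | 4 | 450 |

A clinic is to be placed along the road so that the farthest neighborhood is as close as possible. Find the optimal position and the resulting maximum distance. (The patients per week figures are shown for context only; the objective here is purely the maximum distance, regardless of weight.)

location 40.5, max distance 36.5

The 1-center on a line is the midpoint of the two extreme points: leftmost at 4, rightmost at 77.
Optimal location = (4 + 77)/2 = 40.5; maximum distance = (77 − 4)/2 = 36.5.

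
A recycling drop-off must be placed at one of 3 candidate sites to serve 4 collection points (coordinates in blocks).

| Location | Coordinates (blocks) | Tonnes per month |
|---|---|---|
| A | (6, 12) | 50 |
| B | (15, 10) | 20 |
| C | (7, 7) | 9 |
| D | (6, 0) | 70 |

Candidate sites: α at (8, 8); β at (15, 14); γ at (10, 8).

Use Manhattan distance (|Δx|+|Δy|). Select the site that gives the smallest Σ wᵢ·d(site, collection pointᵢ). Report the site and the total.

α, total 1198 blocks

Total weighted distance at each candidate:
  α (8, 8): total = 1198
  β (15, 14): total = 2375
  γ (10, 8): total = 1416
Minimum is at α with total 1198 blocks.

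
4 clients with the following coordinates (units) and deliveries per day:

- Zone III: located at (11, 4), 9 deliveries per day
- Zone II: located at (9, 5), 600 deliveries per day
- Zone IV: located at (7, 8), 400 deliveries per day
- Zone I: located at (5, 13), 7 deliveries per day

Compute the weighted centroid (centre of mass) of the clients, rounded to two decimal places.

The minimiser of Σwᵢ‖p−pᵢ‖² is the weighted centroid p* = (Σwᵢpᵢ)/(Σwᵢ).
Σwᵢ = 1016.
Σwᵢxᵢ = 9·11 + 600·9 + 400·7 + 7·5 = 8334.
Σwᵢyᵢ = 9·4 + 600·5 + 400·8 + 7·13 = 6327.
x* = 8334/1016 = 8.20, y* = 6327/1016 = 6.23.

(8.20, 6.23)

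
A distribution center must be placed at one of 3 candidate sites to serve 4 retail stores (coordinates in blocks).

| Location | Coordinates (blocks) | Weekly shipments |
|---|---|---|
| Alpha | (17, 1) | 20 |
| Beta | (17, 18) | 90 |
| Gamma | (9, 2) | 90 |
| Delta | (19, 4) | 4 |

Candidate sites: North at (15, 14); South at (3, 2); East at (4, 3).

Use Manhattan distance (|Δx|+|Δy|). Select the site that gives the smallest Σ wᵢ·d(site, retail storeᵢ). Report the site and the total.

Total weighted distance at each candidate:
  North (15, 14): total = 2516
  South (3, 2): total = 3612
  East (4, 3): total = 3424
Minimum is at North with total 2516 blocks.

North, total 2516 blocks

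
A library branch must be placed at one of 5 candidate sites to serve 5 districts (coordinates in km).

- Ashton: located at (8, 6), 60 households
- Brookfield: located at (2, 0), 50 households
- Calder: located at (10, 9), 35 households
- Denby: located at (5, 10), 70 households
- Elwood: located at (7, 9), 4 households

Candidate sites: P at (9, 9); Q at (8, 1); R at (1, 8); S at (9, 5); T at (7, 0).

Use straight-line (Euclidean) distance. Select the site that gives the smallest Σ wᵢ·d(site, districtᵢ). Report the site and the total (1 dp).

P, total 1091.4 km

Total weighted distance at each candidate:
  P (9, 9): total = 1091.4
  Q (8, 1): total = 1589.1
  R (1, 8): total = 1494.2
  S (9, 5): total = 1125.4
  T (7, 0): total = 1696.9
Minimum is at P with total 1091.4 km.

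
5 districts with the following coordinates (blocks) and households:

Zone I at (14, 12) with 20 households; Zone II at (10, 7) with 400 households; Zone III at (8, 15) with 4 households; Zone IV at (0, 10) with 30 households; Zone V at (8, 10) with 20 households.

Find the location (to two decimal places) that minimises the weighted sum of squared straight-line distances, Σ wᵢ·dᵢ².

(9.43, 7.59)

The minimiser of Σwᵢ‖p−pᵢ‖² is the weighted centroid p* = (Σwᵢpᵢ)/(Σwᵢ).
Σwᵢ = 474.
Σwᵢxᵢ = 20·14 + 400·10 + 4·8 + 30·0 + 20·8 = 4472.
Σwᵢyᵢ = 20·12 + 400·7 + 4·15 + 30·10 + 20·10 = 3600.
x* = 4472/474 = 9.43, y* = 3600/474 = 7.59.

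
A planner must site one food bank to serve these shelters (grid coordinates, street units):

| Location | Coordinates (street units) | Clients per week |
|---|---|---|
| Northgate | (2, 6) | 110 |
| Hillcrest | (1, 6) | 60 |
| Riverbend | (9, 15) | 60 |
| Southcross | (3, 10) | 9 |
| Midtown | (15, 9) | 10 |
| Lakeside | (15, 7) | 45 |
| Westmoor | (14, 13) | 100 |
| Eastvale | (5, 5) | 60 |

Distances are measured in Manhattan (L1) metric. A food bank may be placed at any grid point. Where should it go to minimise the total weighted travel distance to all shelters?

Manhattan distance separates: Σwᵢ(|x−xᵢ|+|y−yᵢ|) = Σwᵢ|x−xᵢ| + Σwᵢ|y−yᵢ|, so x and y are optimised independently as 1-D weighted medians.
Total weight W = 454; half = 227.
x-coordinate, sorted with cumulative weight:
  x=1 (Hillcrest, w=60) cum 60
  x=2 (Northgate, w=110) cum 170
  x=3 (Southcross, w=9) cum 179
  x=5 (Eastvale, w=60) cum 239  ← median
  x=9 (Riverbend, w=60) cum 299
  x=14 (Westmoor, w=100) cum 399
  x=15 (Midtown, w=10) cum 409
  x=15 (Lakeside, w=45) cum 454
⇒ x* = 5
y-coordinate, sorted with cumulative weight:
  y=5 (Eastvale, w=60) cum 60
  y=6 (Northgate, w=110) cum 170
  y=6 (Hillcrest, w=60) cum 230  ← median
  y=7 (Lakeside, w=45) cum 275
  y=9 (Midtown, w=10) cum 285
  y=10 (Southcross, w=9) cum 294
  y=13 (Westmoor, w=100) cum 394
  y=15 (Riverbend, w=60) cum 454
⇒ y* = 6

(5, 6)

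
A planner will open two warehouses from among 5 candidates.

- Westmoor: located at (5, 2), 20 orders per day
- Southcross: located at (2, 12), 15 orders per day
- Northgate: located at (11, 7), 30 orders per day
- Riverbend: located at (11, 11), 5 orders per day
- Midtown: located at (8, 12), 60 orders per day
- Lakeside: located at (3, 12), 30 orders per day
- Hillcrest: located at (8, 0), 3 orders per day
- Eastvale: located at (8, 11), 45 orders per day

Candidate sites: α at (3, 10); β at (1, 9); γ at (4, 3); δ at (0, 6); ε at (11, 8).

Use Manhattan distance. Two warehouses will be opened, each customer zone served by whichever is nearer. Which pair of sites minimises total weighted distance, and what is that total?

Evaluate every pair (each demand assigned to the nearer of the two):
  {α, ε}: total = 1073
  {β, ε}: total = 1198
  {α, γ}: total = 1231
  {γ, ε}: total = 1261
  {δ, ε}: total = 1338
  {α, δ}: total = 1392
  {α, β}: total = 1415
  {β, γ}: total = 1666
  {β, δ}: total = 1857
  {γ, δ}: total = 2176
Best pair: {α, ε} with total 1073.

{α, ε}, total 1073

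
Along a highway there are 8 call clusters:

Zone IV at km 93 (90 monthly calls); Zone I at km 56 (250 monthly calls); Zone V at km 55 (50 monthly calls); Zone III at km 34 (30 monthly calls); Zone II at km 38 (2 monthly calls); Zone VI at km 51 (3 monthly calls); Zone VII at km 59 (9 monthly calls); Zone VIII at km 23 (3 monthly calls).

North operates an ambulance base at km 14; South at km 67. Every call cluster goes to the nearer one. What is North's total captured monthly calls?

The indifferent point is the midpoint (14+67)/2 = 40.5; call clusters left of it (closer to North at 14) go to North, those right go to South.
  Zone VIII at 23 (w=3) → North
  Zone III at 34 (w=30) → North
  Zone II at 38 (w=2) → North
  Zone VI at 51 (w=3) → South
  Zone V at 55 (w=50) → South
  Zone I at 56 (w=250) → South
  Zone VII at 59 (w=9) → South
  Zone IV at 93 (w=90) → South
North captures 35; South captures 402.

35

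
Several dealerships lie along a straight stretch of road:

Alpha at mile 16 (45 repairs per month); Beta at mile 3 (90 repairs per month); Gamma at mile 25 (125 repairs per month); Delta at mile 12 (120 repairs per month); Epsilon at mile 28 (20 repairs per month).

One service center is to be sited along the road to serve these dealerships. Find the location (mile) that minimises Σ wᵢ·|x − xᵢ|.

x = 12

For a sum of weighted absolute distances on a line, the optimum is the weighted median (not the mean). Total weight W = 400; half-weight = 200.
Sort by position and accumulate weight:
  mile 3 (Beta, w=90) → cum 90
  mile 12 (Delta, w=120) → cum 210  ≥ 200 → median here
  mile 16 (Alpha, w=45) → cum 255
  mile 25 (Gamma, w=125) → cum 380
  mile 28 (Epsilon, w=20) → cum 400
Optimal location: mile 12.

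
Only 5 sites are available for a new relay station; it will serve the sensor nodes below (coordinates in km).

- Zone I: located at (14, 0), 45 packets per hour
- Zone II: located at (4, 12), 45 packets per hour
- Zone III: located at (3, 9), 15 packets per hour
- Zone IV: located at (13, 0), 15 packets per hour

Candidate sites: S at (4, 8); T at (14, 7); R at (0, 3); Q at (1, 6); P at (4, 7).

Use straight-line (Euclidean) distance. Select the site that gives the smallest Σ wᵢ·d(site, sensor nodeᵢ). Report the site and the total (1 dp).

Total weighted distance at each candidate:
  S (4, 8): total = 958.1
  T (14, 7): total = 1091.9
  R (0, 3): total = 1388.2
  Q (1, 6): total = 1201.5
  P (4, 7): total = 978.9
Minimum is at S with total 958.1 km.

S, total 958.1 km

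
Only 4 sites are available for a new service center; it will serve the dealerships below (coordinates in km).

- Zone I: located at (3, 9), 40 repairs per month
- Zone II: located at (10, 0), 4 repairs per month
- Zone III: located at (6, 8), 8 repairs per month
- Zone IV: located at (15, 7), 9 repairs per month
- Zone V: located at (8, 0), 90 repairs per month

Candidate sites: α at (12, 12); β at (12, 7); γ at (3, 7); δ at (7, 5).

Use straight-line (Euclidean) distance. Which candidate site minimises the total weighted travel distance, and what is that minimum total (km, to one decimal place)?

Total weighted distance at each candidate:
  α (12, 12): total = 1676.7
  β (12, 7): total = 1199.2
  γ (3, 7): total = 1027.1
  δ (7, 5): total = 808.0
Minimum is at δ with total 808.0 km.

δ, total 808.0 km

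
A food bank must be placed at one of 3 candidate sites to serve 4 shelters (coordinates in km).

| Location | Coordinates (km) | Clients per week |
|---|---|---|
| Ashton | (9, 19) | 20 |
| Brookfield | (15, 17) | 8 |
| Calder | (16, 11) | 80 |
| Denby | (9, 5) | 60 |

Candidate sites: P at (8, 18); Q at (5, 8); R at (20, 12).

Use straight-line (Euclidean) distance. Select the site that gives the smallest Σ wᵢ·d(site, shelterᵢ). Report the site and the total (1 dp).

R, total 1429.5 km

Total weighted distance at each candidate:
  P (8, 18): total = 1717.6
  Q (5, 8): total = 1553.9
  R (20, 12): total = 1429.5
Minimum is at R with total 1429.5 km.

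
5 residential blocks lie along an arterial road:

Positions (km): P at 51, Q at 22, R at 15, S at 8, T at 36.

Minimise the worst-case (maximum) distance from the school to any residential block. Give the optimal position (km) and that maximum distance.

location 29.5, max distance 21.5

The 1-center on a line is the midpoint of the two extreme points: leftmost at 8, rightmost at 51.
Optimal location = (8 + 51)/2 = 29.5; maximum distance = (51 − 8)/2 = 21.5.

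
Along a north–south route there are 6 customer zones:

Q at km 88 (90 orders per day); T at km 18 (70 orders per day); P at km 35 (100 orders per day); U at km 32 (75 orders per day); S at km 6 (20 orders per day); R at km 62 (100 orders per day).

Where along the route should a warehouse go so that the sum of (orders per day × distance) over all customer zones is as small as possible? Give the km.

For a sum of weighted absolute distances on a line, the optimum is the weighted median (not the mean). Total weight W = 455; half-weight = 227.5.
Sort by position and accumulate weight:
  km 6 (S, w=20) → cum 20
  km 18 (T, w=70) → cum 90
  km 32 (U, w=75) → cum 165
  km 35 (P, w=100) → cum 265  ≥ 227.5 → median here
  km 62 (R, w=100) → cum 365
  km 88 (Q, w=90) → cum 455
Optimal location: km 35.

x = 35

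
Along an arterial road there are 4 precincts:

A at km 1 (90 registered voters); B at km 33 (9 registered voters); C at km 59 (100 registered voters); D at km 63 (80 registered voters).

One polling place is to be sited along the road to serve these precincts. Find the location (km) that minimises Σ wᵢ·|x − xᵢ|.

For a sum of weighted absolute distances on a line, the optimum is the weighted median (not the mean). Total weight W = 279; half-weight = 139.5.
Sort by position and accumulate weight:
  km 1 (A, w=90) → cum 90
  km 33 (B, w=9) → cum 99
  km 59 (C, w=100) → cum 199  ≥ 139.5 → median here
  km 63 (D, w=80) → cum 279
Optimal location: km 59.

x = 59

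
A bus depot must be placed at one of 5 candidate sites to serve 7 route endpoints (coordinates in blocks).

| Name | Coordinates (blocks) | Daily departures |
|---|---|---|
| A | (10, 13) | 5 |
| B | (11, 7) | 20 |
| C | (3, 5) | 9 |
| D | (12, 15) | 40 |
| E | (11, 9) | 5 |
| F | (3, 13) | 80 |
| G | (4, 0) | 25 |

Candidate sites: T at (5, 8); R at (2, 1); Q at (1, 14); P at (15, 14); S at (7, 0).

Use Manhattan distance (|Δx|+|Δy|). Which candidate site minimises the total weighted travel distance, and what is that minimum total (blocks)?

Total weighted distance at each candidate:
  T (5, 8): total = 1615
  R (2, 1): total = 2605
  Q (1, 14): total = 1709
  P (15, 14): total = 2309
  S (7, 0): total = 2681
Minimum is at T with total 1615 blocks.

T, total 1615 blocks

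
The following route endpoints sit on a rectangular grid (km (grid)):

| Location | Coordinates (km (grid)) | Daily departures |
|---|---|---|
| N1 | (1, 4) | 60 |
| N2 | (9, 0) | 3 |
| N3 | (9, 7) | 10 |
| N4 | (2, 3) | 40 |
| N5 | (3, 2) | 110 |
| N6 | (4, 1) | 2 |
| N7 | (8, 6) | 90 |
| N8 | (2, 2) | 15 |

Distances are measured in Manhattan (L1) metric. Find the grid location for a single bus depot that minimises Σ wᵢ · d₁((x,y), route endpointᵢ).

Manhattan distance separates: Σwᵢ(|x−xᵢ|+|y−yᵢ|) = Σwᵢ|x−xᵢ| + Σwᵢ|y−yᵢ|, so x and y are optimised independently as 1-D weighted medians.
Total weight W = 330; half = 165.
x-coordinate, sorted with cumulative weight:
  x=1 (N1, w=60) cum 60
  x=2 (N4, w=40) cum 100
  x=2 (N8, w=15) cum 115
  x=3 (N5, w=110) cum 225  ← median
  x=4 (N6, w=2) cum 227
  x=8 (N7, w=90) cum 317
  x=9 (N2, w=3) cum 320
  x=9 (N3, w=10) cum 330
⇒ x* = 3
y-coordinate, sorted with cumulative weight:
  y=0 (N2, w=3) cum 3
  y=1 (N6, w=2) cum 5
  y=2 (N5, w=110) cum 115
  y=2 (N8, w=15) cum 130
  y=3 (N4, w=40) cum 170  ← median
  y=4 (N1, w=60) cum 230
  y=6 (N7, w=90) cum 320
  y=7 (N3, w=10) cum 330
⇒ y* = 3

(3, 3)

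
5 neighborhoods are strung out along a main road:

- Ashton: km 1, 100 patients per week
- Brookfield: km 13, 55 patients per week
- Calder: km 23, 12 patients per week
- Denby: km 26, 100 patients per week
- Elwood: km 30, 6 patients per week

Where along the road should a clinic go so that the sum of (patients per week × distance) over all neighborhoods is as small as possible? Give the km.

For a sum of weighted absolute distances on a line, the optimum is the weighted median (not the mean). Total weight W = 273; half-weight = 136.5.
Sort by position and accumulate weight:
  km 1 (Ashton, w=100) → cum 100
  km 13 (Brookfield, w=55) → cum 155  ≥ 136.5 → median here
  km 23 (Calder, w=12) → cum 167
  km 26 (Denby, w=100) → cum 267
  km 30 (Elwood, w=6) → cum 273
Optimal location: km 13.

x = 13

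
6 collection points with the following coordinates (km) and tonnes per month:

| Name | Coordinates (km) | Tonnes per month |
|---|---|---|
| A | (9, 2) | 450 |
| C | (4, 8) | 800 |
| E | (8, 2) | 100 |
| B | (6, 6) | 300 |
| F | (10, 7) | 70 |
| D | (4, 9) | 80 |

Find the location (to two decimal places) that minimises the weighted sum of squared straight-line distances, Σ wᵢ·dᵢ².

The minimiser of Σwᵢ‖p−pᵢ‖² is the weighted centroid p* = (Σwᵢpᵢ)/(Σwᵢ).
Σwᵢ = 1800.
Σwᵢxᵢ = 450·9 + 800·4 + 100·8 + 300·6 + 70·10 + 80·4 = 10870.
Σwᵢyᵢ = 450·2 + 800·8 + 100·2 + 300·6 + 70·7 + 80·9 = 10510.
x* = 10870/1800 = 6.04, y* = 10510/1800 = 5.84.

(6.04, 5.84)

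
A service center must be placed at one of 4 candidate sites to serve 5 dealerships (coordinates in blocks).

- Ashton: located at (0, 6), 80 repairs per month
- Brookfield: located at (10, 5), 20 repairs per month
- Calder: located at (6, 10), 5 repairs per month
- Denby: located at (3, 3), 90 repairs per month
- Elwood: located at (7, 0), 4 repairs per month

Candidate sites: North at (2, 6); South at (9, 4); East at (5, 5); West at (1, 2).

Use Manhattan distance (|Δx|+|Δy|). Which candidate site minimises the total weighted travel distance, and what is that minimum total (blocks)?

North, total 784 blocks

Total weighted distance at each candidate:
  North (2, 6): total = 784
  South (9, 4): total = 1619
  East (5, 5): total = 998
  West (1, 2): total = 1007
Minimum is at North with total 784 blocks.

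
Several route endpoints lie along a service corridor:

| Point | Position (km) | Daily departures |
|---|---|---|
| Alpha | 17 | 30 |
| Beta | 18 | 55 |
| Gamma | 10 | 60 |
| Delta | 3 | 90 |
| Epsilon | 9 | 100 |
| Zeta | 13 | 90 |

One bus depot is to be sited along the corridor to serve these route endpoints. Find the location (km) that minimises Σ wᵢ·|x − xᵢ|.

x = 10

For a sum of weighted absolute distances on a line, the optimum is the weighted median (not the mean). Total weight W = 425; half-weight = 212.5.
Sort by position and accumulate weight:
  km 3 (Delta, w=90) → cum 90
  km 9 (Epsilon, w=100) → cum 190
  km 10 (Gamma, w=60) → cum 250  ≥ 212.5 → median here
  km 13 (Zeta, w=90) → cum 340
  km 17 (Alpha, w=30) → cum 370
  km 18 (Beta, w=55) → cum 425
Optimal location: km 10.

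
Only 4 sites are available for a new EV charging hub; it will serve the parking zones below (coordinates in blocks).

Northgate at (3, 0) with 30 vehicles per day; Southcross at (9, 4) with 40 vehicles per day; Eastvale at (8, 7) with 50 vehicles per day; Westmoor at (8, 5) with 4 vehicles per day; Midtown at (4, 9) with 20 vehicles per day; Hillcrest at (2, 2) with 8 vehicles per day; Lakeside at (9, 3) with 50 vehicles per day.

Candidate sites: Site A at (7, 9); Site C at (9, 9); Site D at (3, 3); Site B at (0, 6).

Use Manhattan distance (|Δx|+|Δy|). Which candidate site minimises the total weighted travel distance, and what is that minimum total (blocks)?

Total weighted distance at each candidate:
  Site A (7, 9): total = 1396
  Site C (9, 9): total = 1332
  Site D (3, 3): total = 1304
  Site B (0, 6): total = 1984
Minimum is at Site D with total 1304 blocks.

Site D, total 1304 blocks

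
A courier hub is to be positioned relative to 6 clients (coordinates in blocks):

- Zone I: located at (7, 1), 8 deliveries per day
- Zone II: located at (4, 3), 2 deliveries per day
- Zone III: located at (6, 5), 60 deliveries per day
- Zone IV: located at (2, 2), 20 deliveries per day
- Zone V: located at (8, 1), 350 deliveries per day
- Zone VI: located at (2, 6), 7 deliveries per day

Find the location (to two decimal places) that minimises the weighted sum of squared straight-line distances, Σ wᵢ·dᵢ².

(7.33, 1.67)

The minimiser of Σwᵢ‖p−pᵢ‖² is the weighted centroid p* = (Σwᵢpᵢ)/(Σwᵢ).
Σwᵢ = 447.
Σwᵢxᵢ = 8·7 + 2·4 + 60·6 + 20·2 + 350·8 + 7·2 = 3278.
Σwᵢyᵢ = 8·1 + 2·3 + 60·5 + 20·2 + 350·1 + 7·6 = 746.
x* = 3278/447 = 7.33, y* = 746/447 = 1.67.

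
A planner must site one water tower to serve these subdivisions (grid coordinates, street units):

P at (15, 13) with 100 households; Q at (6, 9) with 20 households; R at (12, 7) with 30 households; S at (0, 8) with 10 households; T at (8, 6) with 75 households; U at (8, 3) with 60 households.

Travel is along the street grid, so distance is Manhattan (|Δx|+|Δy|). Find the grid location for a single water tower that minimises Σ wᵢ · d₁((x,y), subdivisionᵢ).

Manhattan distance separates: Σwᵢ(|x−xᵢ|+|y−yᵢ|) = Σwᵢ|x−xᵢ| + Σwᵢ|y−yᵢ|, so x and y are optimised independently as 1-D weighted medians.
Total weight W = 295; half = 147.5.
x-coordinate, sorted with cumulative weight:
  x=0 (S, w=10) cum 10
  x=6 (Q, w=20) cum 30
  x=8 (T, w=75) cum 105
  x=8 (U, w=60) cum 165  ← median
  x=12 (R, w=30) cum 195
  x=15 (P, w=100) cum 295
⇒ x* = 8
y-coordinate, sorted with cumulative weight:
  y=3 (U, w=60) cum 60
  y=6 (T, w=75) cum 135
  y=7 (R, w=30) cum 165  ← median
  y=8 (S, w=10) cum 175
  y=9 (Q, w=20) cum 195
  y=13 (P, w=100) cum 295
⇒ y* = 7

(8, 7)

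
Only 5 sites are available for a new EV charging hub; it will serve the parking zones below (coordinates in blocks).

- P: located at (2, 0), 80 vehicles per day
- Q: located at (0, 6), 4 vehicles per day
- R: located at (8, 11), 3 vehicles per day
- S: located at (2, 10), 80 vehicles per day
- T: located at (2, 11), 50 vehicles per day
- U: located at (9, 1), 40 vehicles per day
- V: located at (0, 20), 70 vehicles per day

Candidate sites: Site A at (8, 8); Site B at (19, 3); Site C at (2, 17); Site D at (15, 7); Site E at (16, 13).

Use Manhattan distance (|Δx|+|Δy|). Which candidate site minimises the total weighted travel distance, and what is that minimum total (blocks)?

Site C, total 3578 blocks

Total weighted distance at each candidate:
  Site A (8, 8): total = 3979
  Site B (19, 3): total = 7915
  Site C (2, 17): total = 3578
  Site D (15, 7): total = 6267
  Site E (16, 13): total = 6812
Minimum is at Site C with total 3578 blocks.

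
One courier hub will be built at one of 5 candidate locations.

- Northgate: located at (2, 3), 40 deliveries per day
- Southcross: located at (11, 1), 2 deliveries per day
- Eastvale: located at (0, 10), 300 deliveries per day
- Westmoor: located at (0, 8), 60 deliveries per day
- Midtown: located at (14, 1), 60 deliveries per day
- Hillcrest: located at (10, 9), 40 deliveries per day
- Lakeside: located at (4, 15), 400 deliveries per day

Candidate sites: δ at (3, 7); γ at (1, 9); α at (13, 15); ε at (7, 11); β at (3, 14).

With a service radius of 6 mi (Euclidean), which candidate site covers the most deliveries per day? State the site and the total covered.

β, covering 700

Coverage radius r = 6 mi; a point is covered iff (Δx)²+(Δy)² ≤ 6² = 36.
  δ (3, 7): covers {Northgate, Eastvale, Westmoor} → 400
  γ (1, 9): covers {Eastvale, Westmoor} → 360
  α (13, 15): covers {none} → 0
  ε (7, 11): covers {Hillcrest, Lakeside} → 440
  β (3, 14): covers {Eastvale, Lakeside} → 700
Maximum coverage at β: 700 deliveries per day.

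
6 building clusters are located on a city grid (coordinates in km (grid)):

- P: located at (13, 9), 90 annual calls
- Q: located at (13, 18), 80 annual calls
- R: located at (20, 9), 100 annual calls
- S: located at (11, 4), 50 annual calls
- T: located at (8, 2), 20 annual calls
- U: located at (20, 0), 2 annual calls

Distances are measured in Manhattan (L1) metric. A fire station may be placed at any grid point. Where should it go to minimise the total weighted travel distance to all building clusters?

(13, 9)

Manhattan distance separates: Σwᵢ(|x−xᵢ|+|y−yᵢ|) = Σwᵢ|x−xᵢ| + Σwᵢ|y−yᵢ|, so x and y are optimised independently as 1-D weighted medians.
Total weight W = 342; half = 171.
x-coordinate, sorted with cumulative weight:
  x=8 (T, w=20) cum 20
  x=11 (S, w=50) cum 70
  x=13 (P, w=90) cum 160
  x=13 (Q, w=80) cum 240  ← median
  x=20 (R, w=100) cum 340
  x=20 (U, w=2) cum 342
⇒ x* = 13
y-coordinate, sorted with cumulative weight:
  y=0 (U, w=2) cum 2
  y=2 (T, w=20) cum 22
  y=4 (S, w=50) cum 72
  y=9 (P, w=90) cum 162
  y=9 (R, w=100) cum 262  ← median
  y=18 (Q, w=80) cum 342
⇒ y* = 9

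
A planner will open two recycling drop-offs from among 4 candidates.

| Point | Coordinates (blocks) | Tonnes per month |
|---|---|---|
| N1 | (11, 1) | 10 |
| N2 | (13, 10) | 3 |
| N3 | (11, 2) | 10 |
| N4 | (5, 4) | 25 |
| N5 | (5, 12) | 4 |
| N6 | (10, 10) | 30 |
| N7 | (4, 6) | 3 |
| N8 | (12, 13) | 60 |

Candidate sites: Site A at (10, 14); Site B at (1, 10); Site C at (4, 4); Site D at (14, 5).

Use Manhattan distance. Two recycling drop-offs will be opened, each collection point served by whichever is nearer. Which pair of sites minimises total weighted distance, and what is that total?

{Site A, Site C}, total 570

Evaluate every pair (each demand assigned to the nearer of the two):
  {Site A, Site C}: total = 570
  {Site A, Site D}: total = 759
  {Site A, Site B}: total = 886
  {Site C, Site D}: total = 1085
  {Site B, Site D}: total = 1313
  {Site B, Site C}: total = 1391
Best pair: {Site A, Site C} with total 570.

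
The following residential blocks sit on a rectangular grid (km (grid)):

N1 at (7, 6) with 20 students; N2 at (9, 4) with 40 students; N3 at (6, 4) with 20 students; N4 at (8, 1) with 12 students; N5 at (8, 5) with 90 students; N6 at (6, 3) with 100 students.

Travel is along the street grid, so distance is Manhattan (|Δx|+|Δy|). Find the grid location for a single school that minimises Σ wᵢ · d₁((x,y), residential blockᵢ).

Manhattan distance separates: Σwᵢ(|x−xᵢ|+|y−yᵢ|) = Σwᵢ|x−xᵢ| + Σwᵢ|y−yᵢ|, so x and y are optimised independently as 1-D weighted medians.
Total weight W = 282; half = 141.
x-coordinate, sorted with cumulative weight:
  x=6 (N3, w=20) cum 20
  x=6 (N6, w=100) cum 120
  x=7 (N1, w=20) cum 140
  x=8 (N4, w=12) cum 152  ← median
  x=8 (N5, w=90) cum 242
  x=9 (N2, w=40) cum 282
⇒ x* = 8
y-coordinate, sorted with cumulative weight:
  y=1 (N4, w=12) cum 12
  y=3 (N6, w=100) cum 112
  y=4 (N2, w=40) cum 152  ← median
  y=4 (N3, w=20) cum 172
  y=5 (N5, w=90) cum 262
  y=6 (N1, w=20) cum 282
⇒ y* = 4

(8, 4)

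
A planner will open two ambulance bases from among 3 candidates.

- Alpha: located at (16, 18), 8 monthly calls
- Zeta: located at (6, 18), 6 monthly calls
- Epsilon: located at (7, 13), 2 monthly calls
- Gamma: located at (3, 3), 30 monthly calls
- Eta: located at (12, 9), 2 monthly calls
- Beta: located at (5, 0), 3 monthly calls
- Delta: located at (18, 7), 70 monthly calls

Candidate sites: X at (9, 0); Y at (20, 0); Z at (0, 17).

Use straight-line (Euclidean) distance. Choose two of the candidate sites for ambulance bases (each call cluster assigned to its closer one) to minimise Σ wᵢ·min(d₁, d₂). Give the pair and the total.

Evaluate every pair (each demand assigned to the nearer of the two):
  {X, Y}: total = 1025.1
  {Y, Z}: total = 1189.1
  {X, Z}: total = 1211.2
Best pair: {X, Y} with total 1025.1.

{X, Y}, total 1025.1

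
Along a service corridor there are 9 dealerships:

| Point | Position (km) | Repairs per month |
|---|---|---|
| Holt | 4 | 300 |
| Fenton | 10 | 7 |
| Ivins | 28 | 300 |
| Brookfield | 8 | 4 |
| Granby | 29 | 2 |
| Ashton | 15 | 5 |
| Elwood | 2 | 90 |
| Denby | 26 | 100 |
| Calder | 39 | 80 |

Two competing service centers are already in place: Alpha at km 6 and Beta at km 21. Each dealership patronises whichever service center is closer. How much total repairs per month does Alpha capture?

401

The indifferent point is the midpoint (6+21)/2 = 13.5; dealerships left of it (closer to Alpha at 6) go to Alpha, those right go to Beta.
  Elwood at 2 (w=90) → Alpha
  Holt at 4 (w=300) → Alpha
  Brookfield at 8 (w=4) → Alpha
  Fenton at 10 (w=7) → Alpha
  Ashton at 15 (w=5) → Beta
  Denby at 26 (w=100) → Beta
  Ivins at 28 (w=300) → Beta
  Granby at 29 (w=2) → Beta
  Calder at 39 (w=80) → Beta
Alpha captures 401; Beta captures 487.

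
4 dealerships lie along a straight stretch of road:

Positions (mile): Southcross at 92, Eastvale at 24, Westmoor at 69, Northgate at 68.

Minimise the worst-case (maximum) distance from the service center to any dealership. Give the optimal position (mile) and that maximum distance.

location 58, max distance 34

The 1-center on a line is the midpoint of the two extreme points: leftmost at 24, rightmost at 92.
Optimal location = (24 + 92)/2 = 58; maximum distance = (92 − 24)/2 = 34.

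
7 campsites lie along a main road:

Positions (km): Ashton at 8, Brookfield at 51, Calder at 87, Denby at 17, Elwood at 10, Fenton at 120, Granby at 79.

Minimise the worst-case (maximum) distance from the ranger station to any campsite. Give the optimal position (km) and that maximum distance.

The 1-center on a line is the midpoint of the two extreme points: leftmost at 8, rightmost at 120.
Optimal location = (8 + 120)/2 = 64; maximum distance = (120 − 8)/2 = 56.

location 64, max distance 56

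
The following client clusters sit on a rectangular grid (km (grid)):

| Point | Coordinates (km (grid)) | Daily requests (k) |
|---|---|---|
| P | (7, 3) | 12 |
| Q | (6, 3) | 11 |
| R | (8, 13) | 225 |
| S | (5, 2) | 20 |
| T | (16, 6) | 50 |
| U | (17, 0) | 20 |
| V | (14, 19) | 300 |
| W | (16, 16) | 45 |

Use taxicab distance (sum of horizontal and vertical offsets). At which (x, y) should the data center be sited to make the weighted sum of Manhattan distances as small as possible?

(14, 16)

Manhattan distance separates: Σwᵢ(|x−xᵢ|+|y−yᵢ|) = Σwᵢ|x−xᵢ| + Σwᵢ|y−yᵢ|, so x and y are optimised independently as 1-D weighted medians.
Total weight W = 683; half = 341.5.
x-coordinate, sorted with cumulative weight:
  x=5 (S, w=20) cum 20
  x=6 (Q, w=11) cum 31
  x=7 (P, w=12) cum 43
  x=8 (R, w=225) cum 268
  x=14 (V, w=300) cum 568  ← median
  x=16 (T, w=50) cum 618
  x=16 (W, w=45) cum 663
  x=17 (U, w=20) cum 683
⇒ x* = 14
y-coordinate, sorted with cumulative weight:
  y=0 (U, w=20) cum 20
  y=2 (S, w=20) cum 40
  y=3 (P, w=12) cum 52
  y=3 (Q, w=11) cum 63
  y=6 (T, w=50) cum 113
  y=13 (R, w=225) cum 338
  y=16 (W, w=45) cum 383  ← median
  y=19 (V, w=300) cum 683
⇒ y* = 16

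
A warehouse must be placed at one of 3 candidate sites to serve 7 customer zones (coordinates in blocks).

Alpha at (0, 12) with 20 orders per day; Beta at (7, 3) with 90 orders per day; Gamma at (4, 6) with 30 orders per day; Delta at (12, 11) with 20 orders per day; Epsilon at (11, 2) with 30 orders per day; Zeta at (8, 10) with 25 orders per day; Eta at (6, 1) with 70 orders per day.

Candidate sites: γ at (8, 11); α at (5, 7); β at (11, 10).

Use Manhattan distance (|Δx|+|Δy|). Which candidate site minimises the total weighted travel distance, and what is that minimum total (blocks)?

α, total 1990 blocks

Total weighted distance at each candidate:
  γ (8, 11): total = 2565
  α (5, 7): total = 1990
  β (11, 10): total = 2915
Minimum is at α with total 1990 blocks.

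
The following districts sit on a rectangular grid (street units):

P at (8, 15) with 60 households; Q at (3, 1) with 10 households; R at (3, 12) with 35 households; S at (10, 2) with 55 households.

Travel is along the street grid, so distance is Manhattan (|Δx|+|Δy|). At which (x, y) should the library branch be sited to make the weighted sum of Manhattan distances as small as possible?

Manhattan distance separates: Σwᵢ(|x−xᵢ|+|y−yᵢ|) = Σwᵢ|x−xᵢ| + Σwᵢ|y−yᵢ|, so x and y are optimised independently as 1-D weighted medians.
Total weight W = 160; half = 80.
x-coordinate, sorted with cumulative weight:
  x=3 (Q, w=10) cum 10
  x=3 (R, w=35) cum 45
  x=8 (P, w=60) cum 105  ← median
  x=10 (S, w=55) cum 160
⇒ x* = 8
y-coordinate, sorted with cumulative weight:
  y=1 (Q, w=10) cum 10
  y=2 (S, w=55) cum 65
  y=12 (R, w=35) cum 100  ← median
  y=15 (P, w=60) cum 160
⇒ y* = 12

(8, 12)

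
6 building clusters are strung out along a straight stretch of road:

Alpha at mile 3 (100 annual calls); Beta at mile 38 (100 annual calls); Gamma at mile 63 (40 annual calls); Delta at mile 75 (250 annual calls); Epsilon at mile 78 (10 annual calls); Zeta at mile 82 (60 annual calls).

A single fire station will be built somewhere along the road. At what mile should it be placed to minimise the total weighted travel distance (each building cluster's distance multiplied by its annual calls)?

For a sum of weighted absolute distances on a line, the optimum is the weighted median (not the mean). Total weight W = 560; half-weight = 280.
Sort by position and accumulate weight:
  mile 3 (Alpha, w=100) → cum 100
  mile 38 (Beta, w=100) → cum 200
  mile 63 (Gamma, w=40) → cum 240
  mile 75 (Delta, w=250) → cum 490  ≥ 280 → median here
  mile 78 (Epsilon, w=10) → cum 500
  mile 82 (Zeta, w=60) → cum 560
Optimal location: mile 75.

x = 75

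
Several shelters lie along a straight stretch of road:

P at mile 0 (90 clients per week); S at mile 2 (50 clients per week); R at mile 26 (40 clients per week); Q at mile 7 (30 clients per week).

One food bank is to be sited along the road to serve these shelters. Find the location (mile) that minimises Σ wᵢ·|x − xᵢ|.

x = 2

For a sum of weighted absolute distances on a line, the optimum is the weighted median (not the mean). Total weight W = 210; half-weight = 105.
Sort by position and accumulate weight:
  mile 0 (P, w=90) → cum 90
  mile 2 (S, w=50) → cum 140  ≥ 105 → median here
  mile 7 (Q, w=30) → cum 170
  mile 26 (R, w=40) → cum 210
Optimal location: mile 2.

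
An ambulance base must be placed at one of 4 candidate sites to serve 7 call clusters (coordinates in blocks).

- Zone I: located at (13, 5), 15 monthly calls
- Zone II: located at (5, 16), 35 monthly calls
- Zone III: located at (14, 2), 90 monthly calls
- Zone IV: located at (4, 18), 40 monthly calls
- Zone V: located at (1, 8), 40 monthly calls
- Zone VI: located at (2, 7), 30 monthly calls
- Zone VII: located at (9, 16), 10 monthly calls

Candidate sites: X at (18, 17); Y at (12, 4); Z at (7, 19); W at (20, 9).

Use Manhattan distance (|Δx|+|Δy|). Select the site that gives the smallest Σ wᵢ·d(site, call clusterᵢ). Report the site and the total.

Total weighted distance at each candidate:
  X (18, 17): total = 4975
  Y (12, 4): total = 3075
  Z (7, 19): total = 4035
  W (20, 9): total = 4685
Minimum is at Y with total 3075 blocks.

Y, total 3075 blocks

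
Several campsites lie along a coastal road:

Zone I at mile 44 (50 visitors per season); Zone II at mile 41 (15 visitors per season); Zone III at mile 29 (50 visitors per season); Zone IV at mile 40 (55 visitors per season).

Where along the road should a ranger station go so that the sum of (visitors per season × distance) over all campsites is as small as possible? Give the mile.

For a sum of weighted absolute distances on a line, the optimum is the weighted median (not the mean). Total weight W = 170; half-weight = 85.
Sort by position and accumulate weight:
  mile 29 (Zone III, w=50) → cum 50
  mile 40 (Zone IV, w=55) → cum 105  ≥ 85 → median here
  mile 41 (Zone II, w=15) → cum 120
  mile 44 (Zone I, w=50) → cum 170
Optimal location: mile 40.

x = 40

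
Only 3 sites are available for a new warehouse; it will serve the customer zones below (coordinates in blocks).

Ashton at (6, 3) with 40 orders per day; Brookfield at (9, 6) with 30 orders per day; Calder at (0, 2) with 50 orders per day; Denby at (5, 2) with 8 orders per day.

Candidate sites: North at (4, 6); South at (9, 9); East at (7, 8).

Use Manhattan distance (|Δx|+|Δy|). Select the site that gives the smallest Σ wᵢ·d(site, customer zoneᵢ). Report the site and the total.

Total weighted distance at each candidate:
  North (4, 6): total = 790
  South (9, 9): total = 1338
  East (7, 8): total = 1074
Minimum is at North with total 790 blocks.

North, total 790 blocks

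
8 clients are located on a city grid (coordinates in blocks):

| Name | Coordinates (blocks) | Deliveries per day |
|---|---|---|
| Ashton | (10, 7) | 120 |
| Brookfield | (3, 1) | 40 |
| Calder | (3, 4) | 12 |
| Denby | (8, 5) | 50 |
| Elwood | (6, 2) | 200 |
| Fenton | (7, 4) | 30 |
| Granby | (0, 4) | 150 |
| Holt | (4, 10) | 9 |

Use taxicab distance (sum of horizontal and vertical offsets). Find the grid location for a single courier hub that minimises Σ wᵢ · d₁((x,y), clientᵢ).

(6, 4)

Manhattan distance separates: Σwᵢ(|x−xᵢ|+|y−yᵢ|) = Σwᵢ|x−xᵢ| + Σwᵢ|y−yᵢ|, so x and y are optimised independently as 1-D weighted medians.
Total weight W = 611; half = 305.5.
x-coordinate, sorted with cumulative weight:
  x=0 (Granby, w=150) cum 150
  x=3 (Brookfield, w=40) cum 190
  x=3 (Calder, w=12) cum 202
  x=4 (Holt, w=9) cum 211
  x=6 (Elwood, w=200) cum 411  ← median
  x=7 (Fenton, w=30) cum 441
  x=8 (Denby, w=50) cum 491
  x=10 (Ashton, w=120) cum 611
⇒ x* = 6
y-coordinate, sorted with cumulative weight:
  y=1 (Brookfield, w=40) cum 40
  y=2 (Elwood, w=200) cum 240
  y=4 (Calder, w=12) cum 252
  y=4 (Fenton, w=30) cum 282
  y=4 (Granby, w=150) cum 432  ← median
  y=5 (Denby, w=50) cum 482
  y=7 (Ashton, w=120) cum 602
  y=10 (Holt, w=9) cum 611
⇒ y* = 4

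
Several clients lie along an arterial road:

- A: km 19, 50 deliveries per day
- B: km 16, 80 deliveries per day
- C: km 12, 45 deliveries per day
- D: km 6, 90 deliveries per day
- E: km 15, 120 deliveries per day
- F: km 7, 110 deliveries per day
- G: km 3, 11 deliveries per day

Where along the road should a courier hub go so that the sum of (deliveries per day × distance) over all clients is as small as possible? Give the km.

x = 12

For a sum of weighted absolute distances on a line, the optimum is the weighted median (not the mean). Total weight W = 506; half-weight = 253.
Sort by position and accumulate weight:
  km 3 (G, w=11) → cum 11
  km 6 (D, w=90) → cum 101
  km 7 (F, w=110) → cum 211
  km 12 (C, w=45) → cum 256  ≥ 253 → median here
  km 15 (E, w=120) → cum 376
  km 16 (B, w=80) → cum 456
  km 19 (A, w=50) → cum 506
Optimal location: km 12.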